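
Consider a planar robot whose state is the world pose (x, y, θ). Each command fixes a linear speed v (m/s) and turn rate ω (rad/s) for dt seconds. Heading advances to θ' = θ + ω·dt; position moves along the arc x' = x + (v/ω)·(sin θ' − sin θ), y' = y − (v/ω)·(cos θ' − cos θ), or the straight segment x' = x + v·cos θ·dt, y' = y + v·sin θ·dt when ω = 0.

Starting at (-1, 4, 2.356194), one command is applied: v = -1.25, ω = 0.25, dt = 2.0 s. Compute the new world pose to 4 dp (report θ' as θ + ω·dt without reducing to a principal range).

θ' = 2.3562 + 0.25·2.0 = 2.8562
R = v/ω = -1.25/0.25 = -5.0000
x' = -1 + -5.0000·(sin 2.8562 − sin 2.3562) = 1.1278
y' = 4 − -5.0000·(cos 2.8562 − cos 2.3562) = 2.7378

(1.1278, 2.7378, 2.8562)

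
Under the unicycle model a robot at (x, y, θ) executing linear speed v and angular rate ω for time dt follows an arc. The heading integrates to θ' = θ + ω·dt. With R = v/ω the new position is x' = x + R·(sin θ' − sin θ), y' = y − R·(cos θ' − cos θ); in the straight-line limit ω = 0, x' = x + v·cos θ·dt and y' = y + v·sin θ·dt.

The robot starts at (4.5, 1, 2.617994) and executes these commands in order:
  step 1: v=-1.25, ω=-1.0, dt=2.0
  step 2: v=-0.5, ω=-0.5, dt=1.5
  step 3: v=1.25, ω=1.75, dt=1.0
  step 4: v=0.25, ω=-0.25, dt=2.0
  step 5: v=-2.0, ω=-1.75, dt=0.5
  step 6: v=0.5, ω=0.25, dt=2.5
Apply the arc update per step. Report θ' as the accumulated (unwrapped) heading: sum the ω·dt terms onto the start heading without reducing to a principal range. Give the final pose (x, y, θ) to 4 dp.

step 1: θ'=0.6180 (R=1.2500) → pose (4.5993, -1.1013, 0.6180)
step 2: θ'=-0.1320 (R=1.0000) → pose (3.8882, -1.2776, -0.1320)
step 3: θ'=1.6180 (R=0.7143) → pose (4.6957, -0.5358, 1.6180)
step 4: θ'=1.1180 (R=-1.0000) → pose (4.7954, -0.0512, 1.1180)
step 5: θ'=0.2430 (R=1.1429) → pose (4.0427, -0.6605, 0.2430)
step 6: θ'=0.8680 (R=2.0000) → pose (5.0875, -0.0119, 0.8680)

(5.0875, -0.0119, 0.8680)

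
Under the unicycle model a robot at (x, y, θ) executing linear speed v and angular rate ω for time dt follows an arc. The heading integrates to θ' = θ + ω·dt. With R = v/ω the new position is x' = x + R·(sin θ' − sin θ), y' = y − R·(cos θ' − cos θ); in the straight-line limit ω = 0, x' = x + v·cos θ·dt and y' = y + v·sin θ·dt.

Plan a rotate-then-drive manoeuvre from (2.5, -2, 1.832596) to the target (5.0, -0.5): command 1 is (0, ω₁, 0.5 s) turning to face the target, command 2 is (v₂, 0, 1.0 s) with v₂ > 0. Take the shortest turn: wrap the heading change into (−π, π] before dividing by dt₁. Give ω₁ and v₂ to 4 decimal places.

ω₁ = -2.5844, v₂ = 2.9155

heading to target = atan2(-0.5−-2, 5−2.5) = 0.5404
Δθ = wrap(0.5404 − 1.8326) = -1.2922; ω₁ = Δθ/dt₁ = -2.5844
distance = √((5−2.5)² + (-0.5−-2)²) = 2.9155; v₂ = distance/dt₂ = 2.9155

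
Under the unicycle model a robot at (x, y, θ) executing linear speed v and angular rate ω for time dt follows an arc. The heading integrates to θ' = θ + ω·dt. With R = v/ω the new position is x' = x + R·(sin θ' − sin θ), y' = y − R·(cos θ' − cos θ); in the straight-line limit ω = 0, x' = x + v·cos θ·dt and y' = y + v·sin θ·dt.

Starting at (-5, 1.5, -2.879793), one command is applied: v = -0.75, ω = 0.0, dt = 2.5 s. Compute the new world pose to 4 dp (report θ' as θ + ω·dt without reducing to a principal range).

(-3.1889, 1.9853, -2.8798)

θ' = -2.8798 + 0.0·2.5 = -2.8798
ω = 0 → straight: x' = -5 + -0.75·cos(-2.8798)·2.5 = -3.1889
y' = 1.5 + -0.75·sin(-2.8798)·2.5 = 1.9853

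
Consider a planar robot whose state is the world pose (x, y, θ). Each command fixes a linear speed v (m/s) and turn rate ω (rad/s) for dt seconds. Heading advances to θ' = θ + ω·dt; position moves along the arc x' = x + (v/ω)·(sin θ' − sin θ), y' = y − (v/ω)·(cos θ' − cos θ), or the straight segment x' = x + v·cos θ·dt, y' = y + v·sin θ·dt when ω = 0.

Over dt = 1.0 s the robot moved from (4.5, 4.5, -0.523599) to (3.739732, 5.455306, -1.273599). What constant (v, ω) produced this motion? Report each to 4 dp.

v = -1.2500, ω = -0.7500

Δθ = -1.273599 − -0.523599 = -0.750000
ω = Δθ/dt = -0.750000/1.0 = -0.7500
R = −Δy/(cos θ' − cos θ) = 1.6667
v = R·ω = 1.6667·-0.7500 = -1.2500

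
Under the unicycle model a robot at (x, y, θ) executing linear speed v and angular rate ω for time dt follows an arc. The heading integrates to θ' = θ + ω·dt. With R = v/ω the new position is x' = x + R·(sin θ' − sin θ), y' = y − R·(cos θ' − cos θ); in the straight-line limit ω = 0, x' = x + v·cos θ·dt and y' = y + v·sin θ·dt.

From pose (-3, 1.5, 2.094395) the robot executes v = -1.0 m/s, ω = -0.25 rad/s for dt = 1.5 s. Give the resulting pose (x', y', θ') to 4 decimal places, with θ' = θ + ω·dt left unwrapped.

θ' = 2.0944 + -0.25·1.5 = 1.7194
R = v/ω = -1.0/-0.25 = 4.0000
x' = -3 + 4.0000·(sin 1.7194 − sin 2.0944) = -2.5082
y' = 1.5 − 4.0000·(cos 1.7194 − cos 2.0944) = 0.0922

(-2.5082, 0.0922, 1.7194)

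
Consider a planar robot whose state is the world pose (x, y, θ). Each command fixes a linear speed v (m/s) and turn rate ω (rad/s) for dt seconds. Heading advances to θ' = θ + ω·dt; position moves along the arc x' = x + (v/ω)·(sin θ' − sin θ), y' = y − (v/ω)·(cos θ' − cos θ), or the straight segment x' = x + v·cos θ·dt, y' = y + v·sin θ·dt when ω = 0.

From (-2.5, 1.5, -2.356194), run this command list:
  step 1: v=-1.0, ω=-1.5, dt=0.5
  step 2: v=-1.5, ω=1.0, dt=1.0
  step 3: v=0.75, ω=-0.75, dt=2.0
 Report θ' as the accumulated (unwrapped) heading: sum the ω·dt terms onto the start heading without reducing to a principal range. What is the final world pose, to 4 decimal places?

step 1: θ'=-3.1062 (R=0.6667) → pose (-2.0522, 1.6948, -3.1062)
step 2: θ'=-2.1062 (R=-1.5000) → pose (-0.8152, 2.4286, -2.1062)
step 3: θ'=-3.6062 (R=-1.0000) → pose (-2.1233, 2.0448, -3.6062)

(-2.1233, 2.0448, -3.6062)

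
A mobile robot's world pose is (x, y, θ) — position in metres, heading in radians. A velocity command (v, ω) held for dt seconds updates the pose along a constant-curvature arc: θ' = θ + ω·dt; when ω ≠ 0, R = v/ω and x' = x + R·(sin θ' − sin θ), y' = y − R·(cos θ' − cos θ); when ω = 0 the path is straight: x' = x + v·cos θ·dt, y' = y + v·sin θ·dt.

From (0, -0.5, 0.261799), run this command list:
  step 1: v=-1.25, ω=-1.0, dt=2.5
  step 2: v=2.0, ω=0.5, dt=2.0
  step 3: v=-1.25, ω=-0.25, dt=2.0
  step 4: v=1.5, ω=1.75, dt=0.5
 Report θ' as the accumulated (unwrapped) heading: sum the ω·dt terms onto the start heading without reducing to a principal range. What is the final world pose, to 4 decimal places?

step 1: θ'=-2.2382 (R=1.2500) → pose (-1.3053, 1.4811, -2.2382)
step 2: θ'=-1.2382 (R=4.0000) → pose (-1.9444, -2.3007, -1.2382)
step 3: θ'=-1.7382 (R=5.0000) → pose (-2.1485, 0.1649, -1.7382)
step 4: θ'=-0.8632 (R=0.8571) → pose (-1.9547, -0.5351, -0.8632)

(-1.9547, -0.5351, -0.8632)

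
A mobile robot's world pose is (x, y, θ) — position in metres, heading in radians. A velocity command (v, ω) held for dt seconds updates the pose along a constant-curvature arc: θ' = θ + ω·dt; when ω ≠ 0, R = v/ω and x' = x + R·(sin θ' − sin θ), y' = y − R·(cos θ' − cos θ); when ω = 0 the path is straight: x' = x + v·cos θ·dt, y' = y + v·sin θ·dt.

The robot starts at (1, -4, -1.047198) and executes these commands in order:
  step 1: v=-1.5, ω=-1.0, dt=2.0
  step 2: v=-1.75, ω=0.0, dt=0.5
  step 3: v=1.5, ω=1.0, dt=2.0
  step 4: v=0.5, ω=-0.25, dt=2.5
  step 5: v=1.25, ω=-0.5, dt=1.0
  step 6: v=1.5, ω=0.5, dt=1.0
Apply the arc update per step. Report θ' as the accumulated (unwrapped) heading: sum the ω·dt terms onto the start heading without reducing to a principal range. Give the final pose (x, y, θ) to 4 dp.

step 1: θ'=-3.0472 (R=1.5000) → pose (2.1577, -1.7567, -3.0472)
step 2: θ'=-3.0472 (straight) → pose (3.0288, -1.6742, -3.0472)
step 3: θ'=-1.0472 (R=1.5000) → pose (1.8711, -3.9175, -1.0472)
step 4: θ'=-1.6722 (R=-2.0000) → pose (2.1288, -5.1200, -1.6722)
step 5: θ'=-2.1722 (R=-2.5000) → pose (1.7030, -6.2814, -2.1722)
step 6: θ'=-1.6722 (R=3.0000) → pose (1.1920, -7.6751, -1.6722)

(1.1920, -7.6751, -1.6722)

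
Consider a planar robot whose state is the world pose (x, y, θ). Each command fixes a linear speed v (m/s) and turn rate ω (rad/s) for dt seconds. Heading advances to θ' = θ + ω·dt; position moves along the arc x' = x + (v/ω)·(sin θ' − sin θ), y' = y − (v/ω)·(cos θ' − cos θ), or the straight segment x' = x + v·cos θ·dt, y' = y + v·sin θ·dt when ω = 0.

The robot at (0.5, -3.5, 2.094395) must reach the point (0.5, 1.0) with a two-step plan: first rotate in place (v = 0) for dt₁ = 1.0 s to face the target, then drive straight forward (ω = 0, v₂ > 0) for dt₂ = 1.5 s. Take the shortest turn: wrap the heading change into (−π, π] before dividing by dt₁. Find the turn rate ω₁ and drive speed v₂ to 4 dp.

heading to target = atan2(1−-3.5, 0.5−0.5) = 1.5708
Δθ = wrap(1.5708 − 2.0944) = -0.5236; ω₁ = Δθ/dt₁ = -0.5236
distance = √((0.5−0.5)² + (1−-3.5)²) = 4.5000; v₂ = distance/dt₂ = 3.0000

ω₁ = -0.5236, v₂ = 3.0000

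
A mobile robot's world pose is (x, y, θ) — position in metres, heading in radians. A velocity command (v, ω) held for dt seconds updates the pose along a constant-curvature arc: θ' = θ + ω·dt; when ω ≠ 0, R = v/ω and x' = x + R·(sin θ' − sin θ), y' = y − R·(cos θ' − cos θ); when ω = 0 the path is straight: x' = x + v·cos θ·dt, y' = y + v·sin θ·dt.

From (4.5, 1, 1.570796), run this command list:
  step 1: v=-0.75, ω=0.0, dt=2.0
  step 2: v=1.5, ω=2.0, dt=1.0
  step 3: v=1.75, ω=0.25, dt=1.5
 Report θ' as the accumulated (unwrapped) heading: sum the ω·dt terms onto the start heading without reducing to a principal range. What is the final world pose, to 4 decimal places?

step 1: θ'=1.5708 (straight) → pose (4.5000, -0.5000, 1.5708)
step 2: θ'=3.5708 (R=0.7500) → pose (3.4379, 0.1820, 3.5708)
step 3: θ'=3.9458 (R=7.0000) → pose (1.3090, -1.3273, 3.9458)

(1.3090, -1.3273, 3.9458)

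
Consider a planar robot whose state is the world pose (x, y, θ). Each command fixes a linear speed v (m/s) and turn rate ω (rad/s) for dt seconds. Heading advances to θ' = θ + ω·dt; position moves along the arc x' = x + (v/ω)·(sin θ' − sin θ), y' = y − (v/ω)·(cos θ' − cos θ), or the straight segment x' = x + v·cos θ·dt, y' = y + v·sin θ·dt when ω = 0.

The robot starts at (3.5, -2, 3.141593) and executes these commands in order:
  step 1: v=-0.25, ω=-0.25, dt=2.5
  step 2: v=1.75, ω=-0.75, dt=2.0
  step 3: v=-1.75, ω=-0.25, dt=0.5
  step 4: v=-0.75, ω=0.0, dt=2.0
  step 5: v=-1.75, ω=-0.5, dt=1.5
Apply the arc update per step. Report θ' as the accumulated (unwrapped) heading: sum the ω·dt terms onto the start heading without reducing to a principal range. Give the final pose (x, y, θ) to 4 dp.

(-0.2111, -2.2157, 0.1416)

step 1: θ'=2.5166 (R=1.0000) → pose (4.0851, -2.1890, 2.5166)
step 2: θ'=1.0166 (R=-2.3333) → pose (3.4662, 0.9312, 1.0166)
step 3: θ'=0.8916 (R=7.0000) → pose (2.9605, 0.2178, 0.8916)
step 4: θ'=0.8916 (straight) → pose (2.0183, -0.9493, 0.8916)
step 5: θ'=0.1416 (R=3.5000) → pose (-0.2111, -2.2157, 0.1416)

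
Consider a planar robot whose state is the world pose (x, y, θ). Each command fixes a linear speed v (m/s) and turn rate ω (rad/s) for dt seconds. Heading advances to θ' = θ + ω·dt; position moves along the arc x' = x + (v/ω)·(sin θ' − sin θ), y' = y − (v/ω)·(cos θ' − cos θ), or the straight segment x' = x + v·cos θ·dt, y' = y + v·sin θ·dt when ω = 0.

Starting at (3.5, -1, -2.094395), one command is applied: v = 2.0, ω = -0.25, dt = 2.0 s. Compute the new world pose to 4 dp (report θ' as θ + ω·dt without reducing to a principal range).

θ' = -2.0944 + -0.25·2.0 = -2.5944
R = v/ω = 2.0/-0.25 = -8.0000
x' = 3.5 + -8.0000·(sin -2.5944 − sin -2.0944) = 0.7342
y' = -1 − -8.0000·(cos -2.5944 − cos -2.0944) = -3.8319

(0.7342, -3.8319, -2.5944)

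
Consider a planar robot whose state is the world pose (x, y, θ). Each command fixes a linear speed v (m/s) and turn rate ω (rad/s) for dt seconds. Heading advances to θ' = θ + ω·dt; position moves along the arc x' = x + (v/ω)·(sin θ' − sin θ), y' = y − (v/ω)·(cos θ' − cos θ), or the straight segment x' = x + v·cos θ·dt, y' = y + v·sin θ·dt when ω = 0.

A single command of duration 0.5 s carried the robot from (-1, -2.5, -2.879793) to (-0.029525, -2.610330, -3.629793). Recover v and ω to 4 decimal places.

Δθ = -3.629793 − -2.879793 = -0.750000
ω = Δθ/dt = -0.750000/0.5 = -1.5000
R = Δx/(sin θ' − sin θ) = 1.3333
v = R·ω = 1.3333·-1.5000 = -2.0000

v = -2.0000, ω = -1.5000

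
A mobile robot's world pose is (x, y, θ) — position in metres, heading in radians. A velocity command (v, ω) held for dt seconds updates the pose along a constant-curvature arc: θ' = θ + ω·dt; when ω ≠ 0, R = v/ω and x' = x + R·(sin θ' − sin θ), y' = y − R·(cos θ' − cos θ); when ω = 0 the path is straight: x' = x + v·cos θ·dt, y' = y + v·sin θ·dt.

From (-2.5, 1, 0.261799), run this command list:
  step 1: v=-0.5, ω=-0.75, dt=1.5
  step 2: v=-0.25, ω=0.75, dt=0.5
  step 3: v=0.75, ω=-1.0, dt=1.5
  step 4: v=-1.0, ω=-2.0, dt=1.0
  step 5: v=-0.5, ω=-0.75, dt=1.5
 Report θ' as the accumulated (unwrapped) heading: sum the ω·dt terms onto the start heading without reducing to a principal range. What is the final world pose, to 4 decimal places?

(-1.9962, -0.2513, -5.1132)

step 1: θ'=-0.8632 (R=0.6667) → pose (-3.1792, 1.2106, -0.8632)
step 2: θ'=-0.4882 (R=-0.3333) → pose (-3.2761, 1.2883, -0.4882)
step 3: θ'=-1.9882 (R=-0.7500) → pose (-2.9423, 0.3219, -1.9882)
step 4: θ'=-3.9882 (R=0.5000) → pose (-2.1107, 0.4505, -3.9882)
step 5: θ'=-5.1132 (R=0.6667) → pose (-1.9962, -0.2513, -5.1132)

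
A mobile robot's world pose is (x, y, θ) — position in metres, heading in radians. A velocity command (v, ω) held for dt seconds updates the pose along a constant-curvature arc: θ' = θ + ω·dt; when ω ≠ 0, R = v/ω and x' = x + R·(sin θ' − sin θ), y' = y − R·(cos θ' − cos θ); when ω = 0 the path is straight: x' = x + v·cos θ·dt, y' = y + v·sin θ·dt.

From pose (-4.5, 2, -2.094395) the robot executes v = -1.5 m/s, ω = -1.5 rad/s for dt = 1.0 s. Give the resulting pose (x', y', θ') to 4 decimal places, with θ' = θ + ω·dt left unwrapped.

(-3.1965, 2.3992, -3.5944)

θ' = -2.0944 + -1.5·1.0 = -3.5944
R = v/ω = -1.5/-1.5 = 1.0000
x' = -4.5 + 1.0000·(sin -3.5944 − sin -2.0944) = -3.1965
y' = 2 − 1.0000·(cos -3.5944 − cos -2.0944) = 2.3992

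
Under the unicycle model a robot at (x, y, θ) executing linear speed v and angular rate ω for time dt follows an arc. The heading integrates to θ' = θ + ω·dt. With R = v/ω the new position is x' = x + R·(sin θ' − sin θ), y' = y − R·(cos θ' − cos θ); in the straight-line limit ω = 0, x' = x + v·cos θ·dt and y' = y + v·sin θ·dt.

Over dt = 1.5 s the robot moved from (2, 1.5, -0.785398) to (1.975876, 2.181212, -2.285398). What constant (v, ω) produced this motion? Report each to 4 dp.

Δθ = -2.285398 − -0.785398 = -1.500000
ω = Δθ/dt = -1.500000/1.5 = -1.0000
R = −Δy/(cos θ' − cos θ) = 0.5000
v = R·ω = 0.5000·-1.0000 = -0.5000

v = -0.5000, ω = -1.0000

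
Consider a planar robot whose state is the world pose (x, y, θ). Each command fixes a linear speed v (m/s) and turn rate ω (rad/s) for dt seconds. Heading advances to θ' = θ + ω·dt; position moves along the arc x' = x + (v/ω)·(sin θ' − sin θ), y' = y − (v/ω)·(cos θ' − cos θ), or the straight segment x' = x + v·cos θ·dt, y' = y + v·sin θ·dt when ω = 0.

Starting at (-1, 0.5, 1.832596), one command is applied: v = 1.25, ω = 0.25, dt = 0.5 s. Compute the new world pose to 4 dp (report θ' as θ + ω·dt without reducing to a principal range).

(-1.1990, 1.0920, 1.9576)

θ' = 1.8326 + 0.25·0.5 = 1.9576
R = v/ω = 1.25/0.25 = 5.0000
x' = -1 + 5.0000·(sin 1.9576 − sin 1.8326) = -1.1990
y' = 0.5 − 5.0000·(cos 1.9576 − cos 1.8326) = 1.0920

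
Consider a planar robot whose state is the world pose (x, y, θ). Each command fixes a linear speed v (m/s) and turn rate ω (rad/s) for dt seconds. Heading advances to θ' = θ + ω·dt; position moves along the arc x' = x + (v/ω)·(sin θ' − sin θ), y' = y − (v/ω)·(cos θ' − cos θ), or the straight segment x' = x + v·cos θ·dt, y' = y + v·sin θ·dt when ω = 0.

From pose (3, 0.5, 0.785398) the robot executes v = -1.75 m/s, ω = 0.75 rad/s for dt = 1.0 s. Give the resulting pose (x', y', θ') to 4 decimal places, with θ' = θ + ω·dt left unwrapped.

(2.3180, -1.0673, 1.5354)

θ' = 0.7854 + 0.75·1.0 = 1.5354
R = v/ω = -1.75/0.75 = -2.3333
x' = 3 + -2.3333·(sin 1.5354 − sin 0.7854) = 2.3180
y' = 0.5 − -2.3333·(cos 1.5354 − cos 0.7854) = -1.0673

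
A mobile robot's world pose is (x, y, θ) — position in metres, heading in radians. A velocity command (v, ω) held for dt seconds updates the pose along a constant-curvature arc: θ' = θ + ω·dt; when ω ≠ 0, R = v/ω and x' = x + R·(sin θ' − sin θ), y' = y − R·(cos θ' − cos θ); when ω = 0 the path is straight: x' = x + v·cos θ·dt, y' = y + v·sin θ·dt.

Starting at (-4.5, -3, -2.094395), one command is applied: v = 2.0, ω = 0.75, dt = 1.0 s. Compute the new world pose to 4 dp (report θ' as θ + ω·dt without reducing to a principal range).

(-4.7892, -4.9319, -1.3444)

θ' = -2.0944 + 0.75·1.0 = -1.3444
R = v/ω = 2.0/0.75 = 2.6667
x' = -4.5 + 2.6667·(sin -1.3444 − sin -2.0944) = -4.7892
y' = -3 − 2.6667·(cos -1.3444 − cos -2.0944) = -4.9319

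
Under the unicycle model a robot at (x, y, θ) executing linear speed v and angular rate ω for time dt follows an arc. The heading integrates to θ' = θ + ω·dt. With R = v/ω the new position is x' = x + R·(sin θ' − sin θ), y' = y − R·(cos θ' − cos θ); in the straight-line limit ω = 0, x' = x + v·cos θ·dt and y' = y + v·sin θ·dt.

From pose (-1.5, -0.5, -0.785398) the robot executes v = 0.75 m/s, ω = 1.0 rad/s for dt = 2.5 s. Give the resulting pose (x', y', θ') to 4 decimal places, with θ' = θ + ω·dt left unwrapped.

θ' = -0.7854 + 1.0·2.5 = 1.7146
R = v/ω = 0.75/1.0 = 0.7500
x' = -1.5 + 0.7500·(sin 1.7146 − sin -0.7854) = -0.2274
y' = -0.5 − 0.7500·(cos 1.7146 − cos -0.7854) = 0.1378

(-0.2274, 0.1378, 1.7146)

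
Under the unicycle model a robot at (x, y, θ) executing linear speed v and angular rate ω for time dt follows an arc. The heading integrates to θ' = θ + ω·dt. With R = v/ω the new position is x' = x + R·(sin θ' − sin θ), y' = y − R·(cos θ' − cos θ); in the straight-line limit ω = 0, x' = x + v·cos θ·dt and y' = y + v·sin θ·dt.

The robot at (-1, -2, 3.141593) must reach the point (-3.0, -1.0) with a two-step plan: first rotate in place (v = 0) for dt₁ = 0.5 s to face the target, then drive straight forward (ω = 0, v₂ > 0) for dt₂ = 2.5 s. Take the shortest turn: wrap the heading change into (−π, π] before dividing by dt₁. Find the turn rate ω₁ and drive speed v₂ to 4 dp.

ω₁ = -0.9273, v₂ = 0.8944

heading to target = atan2(-1−-2, -3−-1) = 2.6779
Δθ = wrap(2.6779 − 3.1416) = -0.4636; ω₁ = Δθ/dt₁ = -0.9273
distance = √((-3−-1)² + (-1−-2)²) = 2.2361; v₂ = distance/dt₂ = 0.8944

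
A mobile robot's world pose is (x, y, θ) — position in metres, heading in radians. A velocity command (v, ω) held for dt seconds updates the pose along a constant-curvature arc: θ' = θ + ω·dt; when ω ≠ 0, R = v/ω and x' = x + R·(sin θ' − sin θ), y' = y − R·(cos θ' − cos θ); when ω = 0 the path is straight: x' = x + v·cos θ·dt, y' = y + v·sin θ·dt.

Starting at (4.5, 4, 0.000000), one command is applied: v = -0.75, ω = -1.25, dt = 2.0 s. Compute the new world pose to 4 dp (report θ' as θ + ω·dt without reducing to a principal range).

θ' = 0.0000 + -1.25·2.0 = -2.5000
R = v/ω = -0.75/-1.25 = 0.6000
x' = 4.5 + 0.6000·(sin -2.5000 − sin 0.0000) = 4.1409
y' = 4 − 0.6000·(cos -2.5000 − cos 0.0000) = 5.0807

(4.1409, 5.0807, -2.5000)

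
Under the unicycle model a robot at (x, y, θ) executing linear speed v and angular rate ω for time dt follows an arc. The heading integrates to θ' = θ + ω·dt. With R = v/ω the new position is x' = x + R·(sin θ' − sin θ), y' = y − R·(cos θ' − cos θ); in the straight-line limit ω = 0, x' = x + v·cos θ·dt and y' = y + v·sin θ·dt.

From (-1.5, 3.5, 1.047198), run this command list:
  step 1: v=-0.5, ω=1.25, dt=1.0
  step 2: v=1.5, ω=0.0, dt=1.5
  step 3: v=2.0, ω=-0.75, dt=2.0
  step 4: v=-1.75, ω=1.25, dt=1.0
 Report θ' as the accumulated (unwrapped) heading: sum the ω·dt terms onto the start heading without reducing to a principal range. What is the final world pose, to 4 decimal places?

(-3.1038, 6.7305, 2.0472)

step 1: θ'=2.2972 (R=-0.4000) → pose (-1.4526, 3.0343, 2.2972)
step 2: θ'=2.2972 (straight) → pose (-2.9470, 4.7164, 2.2972)
step 3: θ'=0.7972 (R=-2.6667) → pose (-2.8612, 8.3508, 0.7972)
step 4: θ'=2.0472 (R=-1.4000) → pose (-3.1038, 6.7305, 2.0472)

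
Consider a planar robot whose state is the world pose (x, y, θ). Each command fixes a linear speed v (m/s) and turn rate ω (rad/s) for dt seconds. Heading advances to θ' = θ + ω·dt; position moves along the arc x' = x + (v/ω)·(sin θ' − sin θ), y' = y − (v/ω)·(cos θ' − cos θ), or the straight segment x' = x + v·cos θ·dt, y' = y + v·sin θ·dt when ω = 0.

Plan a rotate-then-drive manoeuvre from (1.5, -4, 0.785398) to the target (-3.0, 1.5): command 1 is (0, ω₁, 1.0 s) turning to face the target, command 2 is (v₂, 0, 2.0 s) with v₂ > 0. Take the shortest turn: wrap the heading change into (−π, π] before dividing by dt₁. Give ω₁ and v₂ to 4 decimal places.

heading to target = atan2(1.5−-4, -3−1.5) = 2.2565
Δθ = wrap(2.2565 − 0.7854) = 1.4711; ω₁ = Δθ/dt₁ = 1.4711
distance = √((-3−1.5)² + (1.5−-4)²) = 7.1063; v₂ = distance/dt₂ = 3.5532

ω₁ = 1.4711, v₂ = 3.5532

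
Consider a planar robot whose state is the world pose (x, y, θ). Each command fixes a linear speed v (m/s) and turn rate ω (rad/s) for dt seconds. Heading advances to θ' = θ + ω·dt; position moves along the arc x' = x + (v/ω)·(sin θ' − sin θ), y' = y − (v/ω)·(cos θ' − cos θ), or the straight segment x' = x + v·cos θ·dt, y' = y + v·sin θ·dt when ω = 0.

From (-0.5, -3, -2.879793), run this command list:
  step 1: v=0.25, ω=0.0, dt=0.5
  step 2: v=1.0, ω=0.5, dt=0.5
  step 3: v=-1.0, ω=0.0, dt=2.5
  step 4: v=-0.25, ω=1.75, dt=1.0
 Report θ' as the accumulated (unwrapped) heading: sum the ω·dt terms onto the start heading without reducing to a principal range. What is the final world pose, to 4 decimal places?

(1.1372, -1.7805, -0.8798)

step 1: θ'=-2.8798 (straight) → pose (-0.6207, -3.0324, -2.8798)
step 2: θ'=-2.6298 (R=2.0000) → pose (-1.0826, -3.2205, -2.6298)
step 3: θ'=-2.6298 (straight) → pose (1.0971, -1.9961, -2.6298)
step 4: θ'=-0.8798 (R=-0.1429) → pose (1.1372, -1.7805, -0.8798)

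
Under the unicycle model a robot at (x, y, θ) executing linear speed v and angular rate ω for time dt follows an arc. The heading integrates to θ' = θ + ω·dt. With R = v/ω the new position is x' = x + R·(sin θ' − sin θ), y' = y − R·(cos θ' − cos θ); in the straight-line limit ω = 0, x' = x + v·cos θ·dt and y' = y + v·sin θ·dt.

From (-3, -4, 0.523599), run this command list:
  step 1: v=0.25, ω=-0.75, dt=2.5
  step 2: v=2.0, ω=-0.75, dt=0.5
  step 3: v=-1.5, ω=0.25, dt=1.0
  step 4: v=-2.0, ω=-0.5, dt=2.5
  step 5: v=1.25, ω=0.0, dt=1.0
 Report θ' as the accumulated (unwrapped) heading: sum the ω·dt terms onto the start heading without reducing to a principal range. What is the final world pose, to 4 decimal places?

(-1.2056, -0.1814, -2.7264)

step 1: θ'=-1.3514 (R=-0.3333) → pose (-2.5080, -4.2161, -1.3514)
step 2: θ'=-1.7264 (R=-2.6667) → pose (-2.4763, -5.2098, -1.7264)
step 3: θ'=-1.4764 (R=-6.0000) → pose (-2.4305, -3.7144, -1.4764)
step 4: θ'=-2.7264 (R=4.0000) → pose (-0.0618, 0.3228, -2.7264)
step 5: θ'=-2.7264 (straight) → pose (-1.2056, -0.1814, -2.7264)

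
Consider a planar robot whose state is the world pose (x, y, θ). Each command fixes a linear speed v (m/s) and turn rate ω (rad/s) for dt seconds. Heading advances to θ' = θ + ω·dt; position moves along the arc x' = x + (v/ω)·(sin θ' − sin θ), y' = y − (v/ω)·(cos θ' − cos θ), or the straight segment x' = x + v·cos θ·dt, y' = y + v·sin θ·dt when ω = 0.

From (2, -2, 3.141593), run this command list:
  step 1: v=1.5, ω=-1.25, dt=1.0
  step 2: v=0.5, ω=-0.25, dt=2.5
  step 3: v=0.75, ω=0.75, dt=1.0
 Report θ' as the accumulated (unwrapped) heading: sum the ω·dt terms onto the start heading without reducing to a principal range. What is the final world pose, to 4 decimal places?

step 1: θ'=1.8916 (R=-1.2000) → pose (0.8612, -1.1784, 1.8916)
step 2: θ'=1.2666 (R=-2.0000) → pose (0.8510, 0.0513, 1.2666)
step 3: θ'=2.0166 (R=1.0000) → pose (0.7992, 0.7820, 2.0166)

(0.7992, 0.7820, 2.0166)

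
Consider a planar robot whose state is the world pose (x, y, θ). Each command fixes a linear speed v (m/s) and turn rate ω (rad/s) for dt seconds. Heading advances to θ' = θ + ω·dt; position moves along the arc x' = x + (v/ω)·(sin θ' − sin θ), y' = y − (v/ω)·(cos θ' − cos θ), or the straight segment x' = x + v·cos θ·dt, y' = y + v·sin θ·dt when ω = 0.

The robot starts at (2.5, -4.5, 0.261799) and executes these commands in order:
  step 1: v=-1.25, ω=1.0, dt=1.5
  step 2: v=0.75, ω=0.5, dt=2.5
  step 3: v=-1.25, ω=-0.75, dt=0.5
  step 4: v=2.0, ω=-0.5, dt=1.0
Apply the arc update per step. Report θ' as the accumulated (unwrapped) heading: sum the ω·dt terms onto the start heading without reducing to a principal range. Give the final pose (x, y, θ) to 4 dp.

step 1: θ'=1.7618 (R=-1.2500) → pose (1.5963, -5.9447, 1.7618)
step 2: θ'=3.0118 (R=1.5000) → pose (0.3177, -4.7421, 3.0118)
step 3: θ'=2.6368 (R=1.6667) → pose (0.9080, -4.9360, 2.6368)
step 4: θ'=2.1368 (R=-4.0000) → pose (-0.5337, -3.5799, 2.1368)

(-0.5337, -3.5799, 2.1368)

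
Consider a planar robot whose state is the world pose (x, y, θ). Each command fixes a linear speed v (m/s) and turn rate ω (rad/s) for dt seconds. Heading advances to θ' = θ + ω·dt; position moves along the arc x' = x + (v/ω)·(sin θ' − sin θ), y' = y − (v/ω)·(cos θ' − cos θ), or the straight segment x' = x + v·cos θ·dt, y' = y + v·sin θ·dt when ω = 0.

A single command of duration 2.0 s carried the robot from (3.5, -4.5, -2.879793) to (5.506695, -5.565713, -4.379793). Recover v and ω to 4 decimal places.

v = -1.2500, ω = -0.7500

Δθ = -4.379793 − -2.879793 = -1.500000
ω = Δθ/dt = -1.500000/2.0 = -0.7500
R = Δx/(sin θ' − sin θ) = 1.6667
v = R·ω = 1.6667·-0.7500 = -1.2500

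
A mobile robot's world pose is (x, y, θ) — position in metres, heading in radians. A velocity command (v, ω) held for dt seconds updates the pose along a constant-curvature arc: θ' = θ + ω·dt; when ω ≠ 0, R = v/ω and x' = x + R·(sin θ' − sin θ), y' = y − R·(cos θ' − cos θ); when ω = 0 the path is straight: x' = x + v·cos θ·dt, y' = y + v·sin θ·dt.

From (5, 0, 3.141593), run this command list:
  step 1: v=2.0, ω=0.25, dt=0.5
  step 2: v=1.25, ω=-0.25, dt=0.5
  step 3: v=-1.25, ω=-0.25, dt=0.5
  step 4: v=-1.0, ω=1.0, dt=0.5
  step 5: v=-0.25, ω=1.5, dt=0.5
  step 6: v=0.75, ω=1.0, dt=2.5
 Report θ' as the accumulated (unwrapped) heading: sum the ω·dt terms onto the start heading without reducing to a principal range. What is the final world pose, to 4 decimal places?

(5.6082, -0.9830, 6.7666)

step 1: θ'=3.2666 (R=8.0000) → pose (4.0026, -0.0624, 3.2666)
step 2: θ'=3.1416 (R=-5.0000) → pose (3.3792, -0.1014, 3.1416)
step 3: θ'=3.0166 (R=5.0000) → pose (4.0026, -0.1404, 3.0166)
step 4: θ'=3.5166 (R=-1.0000) → pose (4.4935, -0.0788, 3.5166)
step 5: θ'=4.2666 (R=-0.1667) → pose (4.5829, 0.0045, 4.2666)
step 6: θ'=6.7666 (R=0.7500) → pose (5.6082, -0.9830, 6.7666)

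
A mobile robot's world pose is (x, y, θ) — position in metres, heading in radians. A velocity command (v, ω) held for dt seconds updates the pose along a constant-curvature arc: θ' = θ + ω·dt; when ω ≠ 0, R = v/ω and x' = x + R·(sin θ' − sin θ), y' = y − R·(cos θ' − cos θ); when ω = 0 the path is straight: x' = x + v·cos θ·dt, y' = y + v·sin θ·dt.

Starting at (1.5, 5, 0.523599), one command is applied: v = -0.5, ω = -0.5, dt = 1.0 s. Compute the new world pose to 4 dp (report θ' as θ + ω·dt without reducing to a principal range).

θ' = 0.5236 + -0.5·1.0 = 0.0236
R = v/ω = -0.5/-0.5 = 1.0000
x' = 1.5 + 1.0000·(sin 0.0236 − sin 0.5236) = 1.0236
y' = 5 − 1.0000·(cos 0.0236 − cos 0.5236) = 4.8663

(1.0236, 4.8663, 0.0236)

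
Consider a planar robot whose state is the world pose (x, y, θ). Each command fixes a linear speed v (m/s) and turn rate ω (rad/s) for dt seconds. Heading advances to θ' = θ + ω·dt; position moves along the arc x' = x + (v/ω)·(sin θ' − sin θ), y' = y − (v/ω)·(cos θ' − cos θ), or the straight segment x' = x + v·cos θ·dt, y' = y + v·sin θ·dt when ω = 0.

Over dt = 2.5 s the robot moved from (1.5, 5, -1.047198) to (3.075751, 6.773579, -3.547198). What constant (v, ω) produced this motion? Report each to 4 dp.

v = -1.2500, ω = -1.0000

Δθ = -3.547198 − -1.047198 = -2.500000
ω = Δθ/dt = -2.500000/2.5 = -1.0000
R = −Δy/(cos θ' − cos θ) = 1.2500
v = R·ω = 1.2500·-1.0000 = -1.2500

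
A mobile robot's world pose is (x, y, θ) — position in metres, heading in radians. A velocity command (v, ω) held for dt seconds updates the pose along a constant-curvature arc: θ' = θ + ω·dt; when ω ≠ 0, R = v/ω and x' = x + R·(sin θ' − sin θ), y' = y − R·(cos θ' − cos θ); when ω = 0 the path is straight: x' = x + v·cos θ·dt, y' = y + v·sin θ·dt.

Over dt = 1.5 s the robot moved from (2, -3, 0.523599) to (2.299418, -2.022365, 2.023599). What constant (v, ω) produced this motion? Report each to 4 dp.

Δθ = 2.023599 − 0.523599 = 1.500000
ω = Δθ/dt = 1.500000/1.5 = 1.0000
R = −Δy/(cos θ' − cos θ) = 0.7500
v = R·ω = 0.7500·1.0000 = 0.7500

v = 0.7500, ω = 1.0000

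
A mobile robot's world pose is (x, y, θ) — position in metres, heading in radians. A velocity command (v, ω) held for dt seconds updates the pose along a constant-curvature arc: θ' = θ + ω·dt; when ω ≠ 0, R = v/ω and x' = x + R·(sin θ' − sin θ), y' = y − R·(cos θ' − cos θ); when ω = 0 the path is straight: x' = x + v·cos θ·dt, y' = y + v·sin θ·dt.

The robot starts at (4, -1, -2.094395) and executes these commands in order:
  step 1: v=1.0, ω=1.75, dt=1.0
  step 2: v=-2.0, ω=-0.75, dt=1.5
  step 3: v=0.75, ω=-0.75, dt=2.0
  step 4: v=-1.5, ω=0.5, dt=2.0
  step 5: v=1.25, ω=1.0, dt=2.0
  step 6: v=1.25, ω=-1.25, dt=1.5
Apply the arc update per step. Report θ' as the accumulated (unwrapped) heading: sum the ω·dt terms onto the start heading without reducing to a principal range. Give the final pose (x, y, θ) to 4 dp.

step 1: θ'=-0.3444 (R=0.5714) → pose (4.3019, -1.8236, -0.3444)
step 2: θ'=-1.4694 (R=2.6667) → pose (2.5493, 0.4166, -1.4694)
step 3: θ'=-2.9694 (R=-1.0000) → pose (1.7258, -0.6699, -2.9694)
step 4: θ'=-1.9694 (R=-3.0000) → pose (3.9766, 1.1214, -1.9694)
step 5: θ'=0.0306 (R=1.2500) → pose (5.1668, -0.6132, 0.0306)
step 6: θ'=-1.8444 (R=-1.0000) → pose (6.1602, -1.8829, -1.8444)

(6.1602, -1.8829, -1.8444)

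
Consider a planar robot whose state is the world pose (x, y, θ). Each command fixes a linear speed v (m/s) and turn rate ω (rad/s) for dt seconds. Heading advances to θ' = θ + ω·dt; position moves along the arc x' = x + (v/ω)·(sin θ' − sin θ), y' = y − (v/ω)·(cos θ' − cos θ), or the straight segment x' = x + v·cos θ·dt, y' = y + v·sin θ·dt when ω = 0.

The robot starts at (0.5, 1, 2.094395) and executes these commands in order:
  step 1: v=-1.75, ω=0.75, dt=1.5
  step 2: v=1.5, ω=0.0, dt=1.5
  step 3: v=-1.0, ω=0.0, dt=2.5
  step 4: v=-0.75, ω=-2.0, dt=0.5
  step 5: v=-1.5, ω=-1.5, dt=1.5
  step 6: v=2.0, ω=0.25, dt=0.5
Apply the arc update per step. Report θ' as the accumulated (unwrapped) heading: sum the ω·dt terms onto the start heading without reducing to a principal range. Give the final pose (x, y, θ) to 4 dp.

(3.4506, -1.8592, 0.0944)

step 1: θ'=3.2194 (R=-2.3333) → pose (2.7021, -0.1596, 3.2194)
step 2: θ'=3.2194 (straight) → pose (0.4589, -0.3345, 3.2194)
step 3: θ'=3.2194 (straight) → pose (2.9513, -0.1402, 3.2194)
step 4: θ'=2.2194 (R=0.3750) → pose (3.2793, -0.2875, 2.2194)
step 5: θ'=-0.0306 (R=1.0000) → pose (2.4518, -1.8911, -0.0306)
step 6: θ'=0.0944 (R=8.0000) → pose (3.4506, -1.8592, 0.0944)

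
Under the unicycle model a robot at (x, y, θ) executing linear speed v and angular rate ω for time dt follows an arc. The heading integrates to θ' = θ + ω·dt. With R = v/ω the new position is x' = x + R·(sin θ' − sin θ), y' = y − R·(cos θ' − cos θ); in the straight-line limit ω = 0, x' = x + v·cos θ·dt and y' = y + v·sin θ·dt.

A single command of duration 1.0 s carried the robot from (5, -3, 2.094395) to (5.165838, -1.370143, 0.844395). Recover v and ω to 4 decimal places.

Δθ = 0.844395 − 2.094395 = -1.250000
ω = Δθ/dt = -1.250000/1.0 = -1.2500
R = −Δy/(cos θ' − cos θ) = -1.4000
v = R·ω = -1.4000·-1.2500 = 1.7500

v = 1.7500, ω = -1.2500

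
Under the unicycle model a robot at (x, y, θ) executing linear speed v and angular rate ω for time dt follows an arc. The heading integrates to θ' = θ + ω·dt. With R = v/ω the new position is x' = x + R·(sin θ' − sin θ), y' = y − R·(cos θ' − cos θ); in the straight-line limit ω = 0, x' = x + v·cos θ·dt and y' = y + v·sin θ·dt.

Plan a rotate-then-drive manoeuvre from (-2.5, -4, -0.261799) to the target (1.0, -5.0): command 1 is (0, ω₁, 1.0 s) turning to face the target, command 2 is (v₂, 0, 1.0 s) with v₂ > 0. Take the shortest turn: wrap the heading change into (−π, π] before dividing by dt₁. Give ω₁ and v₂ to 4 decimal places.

heading to target = atan2(-5−-4, 1−-2.5) = -0.2783
Δθ = wrap(-0.2783 − -0.2618) = -0.0165; ω₁ = Δθ/dt₁ = -0.0165
distance = √((1−-2.5)² + (-5−-4)²) = 3.6401; v₂ = distance/dt₂ = 3.6401

ω₁ = -0.0165, v₂ = 3.6401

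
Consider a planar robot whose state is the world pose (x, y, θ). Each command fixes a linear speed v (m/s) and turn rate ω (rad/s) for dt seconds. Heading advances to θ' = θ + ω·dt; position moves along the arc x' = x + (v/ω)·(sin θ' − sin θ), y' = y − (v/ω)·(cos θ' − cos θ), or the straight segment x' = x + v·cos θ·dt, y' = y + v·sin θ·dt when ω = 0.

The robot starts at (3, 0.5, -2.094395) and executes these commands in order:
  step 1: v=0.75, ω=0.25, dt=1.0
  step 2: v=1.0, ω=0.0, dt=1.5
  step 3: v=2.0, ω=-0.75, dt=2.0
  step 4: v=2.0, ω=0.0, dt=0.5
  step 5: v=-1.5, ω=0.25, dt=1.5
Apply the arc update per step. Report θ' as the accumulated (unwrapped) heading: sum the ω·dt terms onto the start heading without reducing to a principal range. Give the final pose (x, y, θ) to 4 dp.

step 1: θ'=-1.8444 (R=3.0000) → pose (2.7097, -0.1894, -1.8444)
step 2: θ'=-1.8444 (straight) → pose (2.3044, -1.6336, -1.8444)
step 3: θ'=-3.3444 (R=-2.6667) → pose (-0.8002, -3.5251, -3.3444)
step 4: θ'=-3.3444 (straight) → pose (-1.7797, -3.3237, -3.3444)
step 5: θ'=-2.9694 (R=-6.0000) → pose (0.4569, -3.3579, -2.9694)

(0.4569, -3.3579, -2.9694)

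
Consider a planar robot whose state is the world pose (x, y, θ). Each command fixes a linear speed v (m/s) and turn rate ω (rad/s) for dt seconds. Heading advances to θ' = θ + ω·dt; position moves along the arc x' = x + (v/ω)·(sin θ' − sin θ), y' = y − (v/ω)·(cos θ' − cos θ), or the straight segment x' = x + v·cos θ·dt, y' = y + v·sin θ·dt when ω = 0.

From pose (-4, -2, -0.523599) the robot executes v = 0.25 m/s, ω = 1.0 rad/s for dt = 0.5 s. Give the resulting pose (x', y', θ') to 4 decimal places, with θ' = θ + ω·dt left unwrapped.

(-3.8809, -2.0334, -0.0236)

θ' = -0.5236 + 1.0·0.5 = -0.0236
R = v/ω = 0.25/1.0 = 0.2500
x' = -4 + 0.2500·(sin -0.0236 − sin -0.5236) = -3.8809
y' = -2 − 0.2500·(cos -0.0236 − cos -0.5236) = -2.0334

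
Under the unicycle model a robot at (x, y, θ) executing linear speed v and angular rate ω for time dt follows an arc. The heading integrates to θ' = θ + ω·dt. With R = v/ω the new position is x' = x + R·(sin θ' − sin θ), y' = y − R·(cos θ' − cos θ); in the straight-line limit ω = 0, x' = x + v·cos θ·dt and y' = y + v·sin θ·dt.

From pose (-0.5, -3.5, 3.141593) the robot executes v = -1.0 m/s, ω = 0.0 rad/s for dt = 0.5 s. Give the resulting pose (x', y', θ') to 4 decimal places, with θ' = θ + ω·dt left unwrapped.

θ' = 3.1416 + 0.0·0.5 = 3.1416
ω = 0 → straight: x' = -0.5 + -1.0·cos(3.1416)·0.5 = 0.0000
y' = -3.5 + -1.0·sin(3.1416)·0.5 = -3.5000

(0.0000, -3.5000, 3.1416)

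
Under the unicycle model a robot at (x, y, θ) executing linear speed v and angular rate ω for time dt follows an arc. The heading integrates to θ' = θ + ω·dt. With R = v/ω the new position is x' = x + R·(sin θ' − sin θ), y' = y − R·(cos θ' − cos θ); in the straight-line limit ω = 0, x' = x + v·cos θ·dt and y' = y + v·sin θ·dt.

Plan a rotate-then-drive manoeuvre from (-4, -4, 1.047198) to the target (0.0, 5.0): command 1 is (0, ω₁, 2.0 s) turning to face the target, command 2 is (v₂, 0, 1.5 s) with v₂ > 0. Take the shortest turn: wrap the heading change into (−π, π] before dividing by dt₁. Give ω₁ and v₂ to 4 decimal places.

ω₁ = 0.0527, v₂ = 6.5659

heading to target = atan2(5−-4, 0−-4) = 1.1526
Δθ = wrap(1.1526 − 1.0472) = 0.1054; ω₁ = Δθ/dt₁ = 0.0527
distance = √((0−-4)² + (5−-4)²) = 9.8489; v₂ = distance/dt₂ = 6.5659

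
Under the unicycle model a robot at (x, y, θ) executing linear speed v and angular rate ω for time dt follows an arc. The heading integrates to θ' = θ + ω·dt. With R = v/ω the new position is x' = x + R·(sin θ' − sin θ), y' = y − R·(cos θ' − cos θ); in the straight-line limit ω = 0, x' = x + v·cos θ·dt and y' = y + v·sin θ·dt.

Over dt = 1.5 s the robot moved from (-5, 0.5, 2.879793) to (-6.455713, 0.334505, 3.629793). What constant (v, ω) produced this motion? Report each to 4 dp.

Δθ = 3.629793 − 2.879793 = 0.750000
ω = Δθ/dt = 0.750000/1.5 = 0.5000
R = Δx/(sin θ' − sin θ) = 2.0000
v = R·ω = 2.0000·0.5000 = 1.0000

v = 1.0000, ω = 0.5000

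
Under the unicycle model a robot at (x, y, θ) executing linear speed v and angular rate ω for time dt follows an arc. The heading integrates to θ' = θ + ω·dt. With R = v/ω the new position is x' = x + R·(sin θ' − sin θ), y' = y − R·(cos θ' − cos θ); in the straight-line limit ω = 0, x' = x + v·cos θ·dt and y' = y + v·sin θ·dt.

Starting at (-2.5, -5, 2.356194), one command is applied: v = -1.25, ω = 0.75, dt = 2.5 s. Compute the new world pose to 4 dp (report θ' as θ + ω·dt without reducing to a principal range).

(0.1559, -4.5929, 4.2312)

θ' = 2.3562 + 0.75·2.5 = 4.2312
R = v/ω = -1.25/0.75 = -1.6667
x' = -2.5 + -1.6667·(sin 4.2312 − sin 2.3562) = 0.1559
y' = -5 − -1.6667·(cos 4.2312 − cos 2.3562) = -4.5929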